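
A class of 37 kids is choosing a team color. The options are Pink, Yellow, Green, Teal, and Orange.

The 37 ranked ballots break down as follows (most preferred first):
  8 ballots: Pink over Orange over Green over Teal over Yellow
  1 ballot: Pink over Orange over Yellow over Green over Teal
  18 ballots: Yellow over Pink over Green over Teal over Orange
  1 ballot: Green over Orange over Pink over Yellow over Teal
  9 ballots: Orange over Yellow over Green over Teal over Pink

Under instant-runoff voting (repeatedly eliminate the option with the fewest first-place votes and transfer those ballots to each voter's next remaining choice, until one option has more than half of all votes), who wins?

Round 1: Pink 9, Yellow 18, Green 1, Teal 0, Orange 9. Teal eliminated.
Round 2: Pink 9, Yellow 18, Green 1, Orange 9. Green eliminated.
Round 3: Pink 9, Yellow 18, Orange 10. Pink eliminated.
Round 4: Yellow 18, Orange 19. Orange has a majority (≥19).

Orange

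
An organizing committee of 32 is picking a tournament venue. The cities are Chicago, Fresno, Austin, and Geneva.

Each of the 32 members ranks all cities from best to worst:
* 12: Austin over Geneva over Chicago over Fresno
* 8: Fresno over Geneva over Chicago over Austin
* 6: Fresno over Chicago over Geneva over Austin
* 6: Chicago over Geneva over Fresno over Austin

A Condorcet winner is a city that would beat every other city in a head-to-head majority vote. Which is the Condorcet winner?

Geneva vs Chicago: 20–12
Geneva vs Fresno: 18–14
Geneva vs Austin: 20–12
Geneva beats every other city.

Geneva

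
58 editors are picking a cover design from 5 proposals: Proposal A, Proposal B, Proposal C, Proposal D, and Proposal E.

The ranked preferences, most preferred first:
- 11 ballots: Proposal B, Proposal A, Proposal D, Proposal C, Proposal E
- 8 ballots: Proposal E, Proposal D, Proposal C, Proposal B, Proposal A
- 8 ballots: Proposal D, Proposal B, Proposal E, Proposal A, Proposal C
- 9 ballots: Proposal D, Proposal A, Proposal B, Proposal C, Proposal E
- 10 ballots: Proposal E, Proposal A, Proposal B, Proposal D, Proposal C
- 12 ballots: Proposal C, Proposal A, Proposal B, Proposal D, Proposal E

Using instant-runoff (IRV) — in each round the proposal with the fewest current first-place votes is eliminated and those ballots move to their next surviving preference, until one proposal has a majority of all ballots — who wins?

Round 1: Proposal A 0, Proposal B 11, Proposal C 12, Proposal D 17, Proposal E 18. Proposal A eliminated.
Round 2: Proposal B 11, Proposal C 12, Proposal D 17, Proposal E 18. Proposal B eliminated.
Round 3: Proposal C 12, Proposal D 28, Proposal E 18. Proposal C eliminated.
Round 4: Proposal D 40, Proposal E 18. Proposal D has a majority (≥30).

Proposal D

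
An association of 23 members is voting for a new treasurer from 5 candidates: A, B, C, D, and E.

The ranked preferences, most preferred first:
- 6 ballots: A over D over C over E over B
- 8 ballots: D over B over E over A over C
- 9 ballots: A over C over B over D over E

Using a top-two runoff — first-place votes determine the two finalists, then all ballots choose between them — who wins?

A

Round 1 first-place votes: A 15, B 0, C 0, D 8, E 0. A and D advance.
Runoff: A is ranked above D on 15 ballots, D above A on 8.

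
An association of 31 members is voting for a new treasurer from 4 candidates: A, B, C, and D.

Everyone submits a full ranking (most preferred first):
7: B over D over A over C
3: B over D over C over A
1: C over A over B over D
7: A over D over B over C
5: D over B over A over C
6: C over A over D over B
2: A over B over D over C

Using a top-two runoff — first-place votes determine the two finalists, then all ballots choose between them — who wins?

A

Round 1 first-place votes: A 9, B 10, C 7, D 5. B and A advance.
Runoff: B is ranked above A on 15 ballots, A above B on 16.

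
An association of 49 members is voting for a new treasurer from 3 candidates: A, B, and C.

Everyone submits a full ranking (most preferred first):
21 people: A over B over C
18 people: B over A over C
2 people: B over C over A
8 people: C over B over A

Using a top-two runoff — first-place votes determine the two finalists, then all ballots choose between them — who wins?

Round 1 first-place votes: A 21, B 20, C 8. A and B advance.
Runoff: A is ranked above B on 21 ballots, B above A on 28.

B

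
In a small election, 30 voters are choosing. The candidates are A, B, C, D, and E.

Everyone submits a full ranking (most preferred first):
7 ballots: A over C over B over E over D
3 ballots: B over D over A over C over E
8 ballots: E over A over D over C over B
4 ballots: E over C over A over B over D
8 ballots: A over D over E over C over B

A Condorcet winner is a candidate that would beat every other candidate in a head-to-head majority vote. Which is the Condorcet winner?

A

A vs B: 27–3
A vs C: 26–4
A vs D: 27–3
A vs E: 18–12
A beats every other candidate.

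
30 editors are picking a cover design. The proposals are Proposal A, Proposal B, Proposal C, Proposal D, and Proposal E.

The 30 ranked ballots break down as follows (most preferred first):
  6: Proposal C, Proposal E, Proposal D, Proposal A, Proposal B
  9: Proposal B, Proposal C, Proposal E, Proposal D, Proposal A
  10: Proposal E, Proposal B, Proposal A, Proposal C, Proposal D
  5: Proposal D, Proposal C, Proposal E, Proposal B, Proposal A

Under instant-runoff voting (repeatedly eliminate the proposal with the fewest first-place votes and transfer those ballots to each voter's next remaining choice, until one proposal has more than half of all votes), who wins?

Round 1: Proposal A 0, Proposal B 9, Proposal C 6, Proposal D 5, Proposal E 10. Proposal A eliminated.
Round 2: Proposal B 9, Proposal C 6, Proposal D 5, Proposal E 10. Proposal D eliminated.
Round 3: Proposal B 9, Proposal C 11, Proposal E 10. Proposal B eliminated.
Round 4: Proposal C 20, Proposal E 10. Proposal C has a majority (≥16).

Proposal C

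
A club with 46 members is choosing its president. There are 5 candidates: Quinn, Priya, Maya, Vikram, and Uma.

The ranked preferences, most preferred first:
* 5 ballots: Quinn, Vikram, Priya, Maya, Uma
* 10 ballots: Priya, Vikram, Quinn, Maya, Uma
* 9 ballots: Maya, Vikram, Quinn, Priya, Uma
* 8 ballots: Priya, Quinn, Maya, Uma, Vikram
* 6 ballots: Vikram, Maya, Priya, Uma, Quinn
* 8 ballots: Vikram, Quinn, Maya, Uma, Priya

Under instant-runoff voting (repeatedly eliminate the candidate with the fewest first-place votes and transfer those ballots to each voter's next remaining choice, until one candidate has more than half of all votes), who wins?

Round 1: Quinn 5, Priya 18, Maya 9, Vikram 14, Uma 0. Uma eliminated.
Round 2: Quinn 5, Priya 18, Maya 9, Vikram 14. Quinn eliminated.
Round 3: Priya 18, Maya 9, Vikram 19. Maya eliminated.
Round 4: Priya 18, Vikram 28. Vikram has a majority (≥24).

Vikram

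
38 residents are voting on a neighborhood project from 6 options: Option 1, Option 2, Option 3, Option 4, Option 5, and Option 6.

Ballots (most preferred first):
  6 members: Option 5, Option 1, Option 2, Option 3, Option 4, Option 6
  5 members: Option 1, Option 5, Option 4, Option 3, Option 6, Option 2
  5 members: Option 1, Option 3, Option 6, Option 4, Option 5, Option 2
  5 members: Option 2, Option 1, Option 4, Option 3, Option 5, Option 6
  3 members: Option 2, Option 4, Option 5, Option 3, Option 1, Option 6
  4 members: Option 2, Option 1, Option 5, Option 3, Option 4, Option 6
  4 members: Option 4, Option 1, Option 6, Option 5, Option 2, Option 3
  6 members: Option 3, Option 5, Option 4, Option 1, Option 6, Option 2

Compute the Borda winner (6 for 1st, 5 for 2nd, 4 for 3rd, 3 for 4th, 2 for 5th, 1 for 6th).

Option 1

Option 1: 6×5 + 5×6 + 5×6 + 5×5 + 3×2 + 4×5 + 4×5 + 6×3 = 179
Option 2: 6×4 + 5×1 + 5×1 + 5×6 + 3×6 + 4×6 + 4×2 + 6×1 = 120
Option 3: 6×3 + 5×3 + 5×5 + 5×3 + 3×3 + 4×3 + 4×1 + 6×6 = 134
Option 4: 6×2 + 5×4 + 5×3 + 5×4 + 3×5 + 4×2 + 4×6 + 6×4 = 138
Option 5: 6×6 + 5×5 + 5×2 + 5×2 + 3×4 + 4×4 + 4×3 + 6×5 = 151
Option 6: 6×1 + 5×2 + 5×4 + 5×1 + 3×1 + 4×1 + 4×4 + 6×2 = 76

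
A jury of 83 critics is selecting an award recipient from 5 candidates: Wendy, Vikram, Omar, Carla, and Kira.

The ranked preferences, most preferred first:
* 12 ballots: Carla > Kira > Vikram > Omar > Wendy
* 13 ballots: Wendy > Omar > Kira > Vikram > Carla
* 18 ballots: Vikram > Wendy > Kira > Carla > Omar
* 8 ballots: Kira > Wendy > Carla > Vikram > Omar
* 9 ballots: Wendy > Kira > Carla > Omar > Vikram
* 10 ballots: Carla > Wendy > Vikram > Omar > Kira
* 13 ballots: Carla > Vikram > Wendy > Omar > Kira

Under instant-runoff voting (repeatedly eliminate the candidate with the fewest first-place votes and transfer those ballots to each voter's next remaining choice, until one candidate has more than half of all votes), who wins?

Wendy

Round 1: Wendy 22, Vikram 18, Omar 0, Carla 35, Kira 8. Omar eliminated.
Round 2: Wendy 22, Vikram 18, Carla 35, Kira 8. Kira eliminated.
Round 3: Wendy 30, Vikram 18, Carla 35. Vikram eliminated.
Round 4: Wendy 48, Carla 35. Wendy has a majority (≥42).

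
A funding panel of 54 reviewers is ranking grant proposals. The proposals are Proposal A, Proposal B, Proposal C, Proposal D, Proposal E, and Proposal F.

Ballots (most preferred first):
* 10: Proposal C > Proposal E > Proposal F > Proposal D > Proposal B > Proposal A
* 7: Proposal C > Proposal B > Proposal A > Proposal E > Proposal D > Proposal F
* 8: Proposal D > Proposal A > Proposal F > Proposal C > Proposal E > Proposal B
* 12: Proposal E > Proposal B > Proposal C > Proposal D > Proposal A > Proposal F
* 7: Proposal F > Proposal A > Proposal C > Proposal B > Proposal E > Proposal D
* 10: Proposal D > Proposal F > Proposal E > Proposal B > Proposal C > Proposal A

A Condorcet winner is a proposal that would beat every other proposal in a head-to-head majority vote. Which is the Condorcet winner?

Proposal C vs Proposal A: 39–15
Proposal C vs Proposal B: 32–22
Proposal C vs Proposal D: 36–18
Proposal C vs Proposal E: 32–22
Proposal C vs Proposal F: 29–25
Proposal C beats every other proposal.

Proposal C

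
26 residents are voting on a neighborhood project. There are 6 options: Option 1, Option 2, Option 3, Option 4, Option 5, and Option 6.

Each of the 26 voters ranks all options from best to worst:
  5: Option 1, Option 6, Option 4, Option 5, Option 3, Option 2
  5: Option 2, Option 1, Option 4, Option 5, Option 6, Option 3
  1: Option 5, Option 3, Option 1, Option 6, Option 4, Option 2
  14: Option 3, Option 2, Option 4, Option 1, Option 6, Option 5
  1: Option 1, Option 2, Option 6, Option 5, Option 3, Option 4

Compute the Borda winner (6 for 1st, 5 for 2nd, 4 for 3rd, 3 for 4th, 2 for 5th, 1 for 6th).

Option 2

Option 1: 5×6 + 5×5 + 1×4 + 14×3 + 1×6 = 107
Option 2: 5×1 + 5×6 + 1×1 + 14×5 + 1×5 = 111
Option 3: 5×2 + 5×1 + 1×5 + 14×6 + 1×2 = 106
Option 4: 5×4 + 5×4 + 1×2 + 14×4 + 1×1 = 99
Option 5: 5×3 + 5×3 + 1×6 + 14×1 + 1×3 = 53
Option 6: 5×5 + 5×2 + 1×3 + 14×2 + 1×4 = 70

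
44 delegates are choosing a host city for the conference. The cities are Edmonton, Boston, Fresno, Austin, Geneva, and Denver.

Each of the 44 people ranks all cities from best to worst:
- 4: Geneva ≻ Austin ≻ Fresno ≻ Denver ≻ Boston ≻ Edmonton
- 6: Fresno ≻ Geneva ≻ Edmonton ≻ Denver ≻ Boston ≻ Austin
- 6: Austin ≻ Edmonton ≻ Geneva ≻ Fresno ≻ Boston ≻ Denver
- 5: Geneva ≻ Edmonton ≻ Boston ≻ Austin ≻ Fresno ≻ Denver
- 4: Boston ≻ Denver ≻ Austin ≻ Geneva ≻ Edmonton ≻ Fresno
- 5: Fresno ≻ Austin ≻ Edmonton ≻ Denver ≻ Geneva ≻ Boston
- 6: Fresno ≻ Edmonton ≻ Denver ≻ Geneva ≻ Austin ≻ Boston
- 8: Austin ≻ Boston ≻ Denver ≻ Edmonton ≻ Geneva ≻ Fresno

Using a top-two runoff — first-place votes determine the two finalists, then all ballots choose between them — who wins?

Round 1 first-place votes: Edmonton 0, Boston 4, Fresno 17, Austin 14, Geneva 9, Denver 0. Fresno and Austin advance.
Runoff: Fresno is ranked above Austin on 17 ballots, Austin above Fresno on 27.

Austin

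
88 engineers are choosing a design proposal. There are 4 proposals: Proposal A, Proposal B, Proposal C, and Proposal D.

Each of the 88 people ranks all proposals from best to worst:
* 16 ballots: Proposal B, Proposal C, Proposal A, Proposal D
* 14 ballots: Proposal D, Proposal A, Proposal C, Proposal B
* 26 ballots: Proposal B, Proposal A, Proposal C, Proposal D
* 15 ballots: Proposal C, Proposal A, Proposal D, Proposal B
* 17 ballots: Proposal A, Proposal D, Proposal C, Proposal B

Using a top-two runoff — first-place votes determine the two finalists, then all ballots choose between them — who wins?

Round 1 first-place votes: Proposal A 17, Proposal B 42, Proposal C 15, Proposal D 14. Proposal B and Proposal A advance.
Runoff: Proposal B is ranked above Proposal A on 42 ballots, Proposal A above Proposal B on 46.

Proposal A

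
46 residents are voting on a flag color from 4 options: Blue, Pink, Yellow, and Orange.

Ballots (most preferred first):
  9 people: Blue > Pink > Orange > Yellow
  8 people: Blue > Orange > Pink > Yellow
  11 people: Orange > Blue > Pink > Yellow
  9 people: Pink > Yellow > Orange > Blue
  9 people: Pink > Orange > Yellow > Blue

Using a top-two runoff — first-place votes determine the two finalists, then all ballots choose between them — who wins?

Round 1 first-place votes: Blue 17, Pink 18, Yellow 0, Orange 11. Pink and Blue advance.
Runoff: Pink is ranked above Blue on 18 ballots, Blue above Pink on 28.

Blue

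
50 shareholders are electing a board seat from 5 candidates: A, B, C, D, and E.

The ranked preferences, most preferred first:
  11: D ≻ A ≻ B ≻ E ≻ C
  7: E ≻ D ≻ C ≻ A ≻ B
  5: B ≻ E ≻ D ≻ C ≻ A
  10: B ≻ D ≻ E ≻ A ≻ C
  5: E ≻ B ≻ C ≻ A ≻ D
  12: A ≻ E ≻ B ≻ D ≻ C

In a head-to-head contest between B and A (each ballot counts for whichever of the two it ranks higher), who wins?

B is ranked above A on 20 ballots; A above B on 30.

A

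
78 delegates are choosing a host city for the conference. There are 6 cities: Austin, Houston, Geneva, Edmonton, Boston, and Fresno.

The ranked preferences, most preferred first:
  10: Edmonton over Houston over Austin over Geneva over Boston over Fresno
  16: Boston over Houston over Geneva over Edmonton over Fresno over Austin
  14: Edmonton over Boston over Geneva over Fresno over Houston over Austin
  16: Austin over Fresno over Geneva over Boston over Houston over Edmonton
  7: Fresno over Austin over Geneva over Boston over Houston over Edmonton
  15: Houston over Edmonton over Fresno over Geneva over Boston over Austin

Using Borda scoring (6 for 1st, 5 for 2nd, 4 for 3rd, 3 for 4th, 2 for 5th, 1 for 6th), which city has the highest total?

Austin: 10×4 + 16×1 + 14×1 + 16×6 + 7×5 + 15×1 = 216
Houston: 10×5 + 16×5 + 14×2 + 16×2 + 7×2 + 15×6 = 294
Geneva: 10×3 + 16×4 + 14×4 + 16×4 + 7×4 + 15×3 = 287
Edmonton: 10×6 + 16×3 + 14×6 + 16×1 + 7×1 + 15×5 = 290
Boston: 10×2 + 16×6 + 14×5 + 16×3 + 7×3 + 15×2 = 285
Fresno: 10×1 + 16×2 + 14×3 + 16×5 + 7×6 + 15×4 = 266

Houston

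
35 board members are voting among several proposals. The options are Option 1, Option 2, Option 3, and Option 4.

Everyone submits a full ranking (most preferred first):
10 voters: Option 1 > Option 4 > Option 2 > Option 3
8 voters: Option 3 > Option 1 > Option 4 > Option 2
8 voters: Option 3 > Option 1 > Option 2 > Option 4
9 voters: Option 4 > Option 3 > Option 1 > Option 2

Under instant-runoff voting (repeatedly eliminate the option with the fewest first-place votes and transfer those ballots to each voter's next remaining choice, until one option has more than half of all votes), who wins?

Option 3

Round 1: Option 1 10, Option 2 0, Option 3 16, Option 4 9. Option 2 eliminated.
Round 2: Option 1 10, Option 3 16, Option 4 9. Option 4 eliminated.
Round 3: Option 1 10, Option 3 25. Option 3 has a majority (≥18).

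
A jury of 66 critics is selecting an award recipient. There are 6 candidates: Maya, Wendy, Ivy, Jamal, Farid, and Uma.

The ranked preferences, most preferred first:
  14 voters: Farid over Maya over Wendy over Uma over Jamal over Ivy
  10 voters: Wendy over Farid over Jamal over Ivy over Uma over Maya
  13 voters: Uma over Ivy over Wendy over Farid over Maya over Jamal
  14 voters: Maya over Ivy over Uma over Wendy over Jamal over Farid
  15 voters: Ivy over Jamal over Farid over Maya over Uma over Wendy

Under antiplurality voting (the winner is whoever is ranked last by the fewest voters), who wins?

Last-place votes: Maya 10, Wendy 15, Ivy 14, Jamal 13, Farid 14, Uma 0.

Uma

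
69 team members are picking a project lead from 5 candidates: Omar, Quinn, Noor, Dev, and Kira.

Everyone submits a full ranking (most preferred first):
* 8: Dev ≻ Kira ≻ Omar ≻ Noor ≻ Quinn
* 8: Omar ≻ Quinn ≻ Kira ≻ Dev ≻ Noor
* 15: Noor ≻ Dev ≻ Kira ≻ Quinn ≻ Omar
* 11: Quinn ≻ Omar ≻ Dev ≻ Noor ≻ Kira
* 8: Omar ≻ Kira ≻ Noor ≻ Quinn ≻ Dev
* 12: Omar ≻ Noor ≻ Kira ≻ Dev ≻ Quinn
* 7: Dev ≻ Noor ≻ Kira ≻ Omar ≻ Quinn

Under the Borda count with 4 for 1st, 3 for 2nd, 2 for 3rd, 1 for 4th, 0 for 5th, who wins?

Omar

Omar: 8×2 + 8×4 + 15×0 + 11×3 + 8×4 + 12×4 + 7×1 = 168
Quinn: 8×0 + 8×3 + 15×1 + 11×4 + 8×1 + 12×0 + 7×0 = 91
Noor: 8×1 + 8×0 + 15×4 + 11×1 + 8×2 + 12×3 + 7×3 = 152
Dev: 8×4 + 8×1 + 15×3 + 11×2 + 8×0 + 12×1 + 7×4 = 147
Kira: 8×3 + 8×2 + 15×2 + 11×0 + 8×3 + 12×2 + 7×2 = 132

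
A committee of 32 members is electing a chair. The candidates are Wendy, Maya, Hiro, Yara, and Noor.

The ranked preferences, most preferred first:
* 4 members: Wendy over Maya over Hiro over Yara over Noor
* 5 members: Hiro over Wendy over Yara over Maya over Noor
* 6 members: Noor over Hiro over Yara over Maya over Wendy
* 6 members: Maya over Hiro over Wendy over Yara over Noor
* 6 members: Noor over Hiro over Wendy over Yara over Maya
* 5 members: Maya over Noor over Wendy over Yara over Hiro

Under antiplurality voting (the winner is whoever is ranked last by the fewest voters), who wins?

Yara

Last-place votes: Wendy 6, Maya 6, Hiro 5, Yara 0, Noor 15.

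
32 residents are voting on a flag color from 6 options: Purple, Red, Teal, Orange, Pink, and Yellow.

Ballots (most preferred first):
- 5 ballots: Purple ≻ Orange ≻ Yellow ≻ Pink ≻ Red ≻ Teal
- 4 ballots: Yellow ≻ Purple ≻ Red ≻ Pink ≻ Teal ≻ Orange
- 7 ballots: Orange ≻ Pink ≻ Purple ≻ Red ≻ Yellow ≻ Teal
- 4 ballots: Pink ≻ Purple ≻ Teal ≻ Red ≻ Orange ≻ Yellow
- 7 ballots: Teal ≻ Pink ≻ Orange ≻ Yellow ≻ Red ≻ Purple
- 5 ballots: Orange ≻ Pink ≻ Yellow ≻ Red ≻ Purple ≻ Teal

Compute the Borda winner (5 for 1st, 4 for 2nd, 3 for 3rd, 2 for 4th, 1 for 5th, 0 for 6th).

Pink

Purple: 5×5 + 4×4 + 7×3 + 4×4 + 7×0 + 5×1 = 83
Red: 5×1 + 4×3 + 7×2 + 4×2 + 7×1 + 5×2 = 56
Teal: 5×0 + 4×1 + 7×0 + 4×3 + 7×5 + 5×0 = 51
Orange: 5×4 + 4×0 + 7×5 + 4×1 + 7×3 + 5×5 = 105
Pink: 5×2 + 4×2 + 7×4 + 4×5 + 7×4 + 5×4 = 114
Yellow: 5×3 + 4×5 + 7×1 + 4×0 + 7×2 + 5×3 = 71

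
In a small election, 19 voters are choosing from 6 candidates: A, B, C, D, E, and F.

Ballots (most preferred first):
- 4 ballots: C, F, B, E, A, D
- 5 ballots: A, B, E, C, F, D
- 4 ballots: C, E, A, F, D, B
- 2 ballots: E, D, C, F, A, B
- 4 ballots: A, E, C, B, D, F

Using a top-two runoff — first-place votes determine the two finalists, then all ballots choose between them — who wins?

C

Round 1 first-place votes: A 9, B 0, C 8, D 0, E 2, F 0. A and C advance.
Runoff: A is ranked above C on 9 ballots, C above A on 10.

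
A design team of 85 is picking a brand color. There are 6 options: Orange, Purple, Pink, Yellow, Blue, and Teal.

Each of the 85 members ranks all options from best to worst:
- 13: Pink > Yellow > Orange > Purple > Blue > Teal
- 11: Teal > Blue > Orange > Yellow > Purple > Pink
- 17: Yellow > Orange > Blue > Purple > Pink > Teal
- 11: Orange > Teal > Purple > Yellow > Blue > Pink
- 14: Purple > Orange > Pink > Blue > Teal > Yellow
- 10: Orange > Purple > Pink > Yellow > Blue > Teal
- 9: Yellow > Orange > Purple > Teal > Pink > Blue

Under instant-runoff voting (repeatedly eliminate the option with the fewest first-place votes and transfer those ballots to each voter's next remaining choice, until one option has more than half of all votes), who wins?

Round 1: Orange 21, Purple 14, Pink 13, Yellow 26, Blue 0, Teal 11. Blue eliminated.
Round 2: Orange 21, Purple 14, Pink 13, Yellow 26, Teal 11. Teal eliminated.
Round 3: Orange 32, Purple 14, Pink 13, Yellow 26. Pink eliminated.
Round 4: Orange 32, Purple 14, Yellow 39. Purple eliminated.
Round 5: Orange 46, Yellow 39. Orange has a majority (≥43).

Orange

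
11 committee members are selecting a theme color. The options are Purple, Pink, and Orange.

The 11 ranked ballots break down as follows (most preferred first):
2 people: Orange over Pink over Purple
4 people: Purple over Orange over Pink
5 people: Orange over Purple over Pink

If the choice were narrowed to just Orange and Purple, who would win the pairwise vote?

Orange is ranked above Purple on 7 ballots; Purple above Orange on 4.

Orange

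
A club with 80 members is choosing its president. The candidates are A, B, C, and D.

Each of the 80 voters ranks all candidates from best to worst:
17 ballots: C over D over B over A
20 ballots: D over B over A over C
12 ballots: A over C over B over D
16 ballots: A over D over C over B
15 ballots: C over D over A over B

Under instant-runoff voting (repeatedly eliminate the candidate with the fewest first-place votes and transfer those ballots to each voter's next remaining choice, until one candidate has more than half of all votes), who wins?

Round 1: A 28, B 0, C 32, D 20. B eliminated.
Round 2: A 28, C 32, D 20. D eliminated.
Round 3: A 48, C 32. A has a majority (≥41).

A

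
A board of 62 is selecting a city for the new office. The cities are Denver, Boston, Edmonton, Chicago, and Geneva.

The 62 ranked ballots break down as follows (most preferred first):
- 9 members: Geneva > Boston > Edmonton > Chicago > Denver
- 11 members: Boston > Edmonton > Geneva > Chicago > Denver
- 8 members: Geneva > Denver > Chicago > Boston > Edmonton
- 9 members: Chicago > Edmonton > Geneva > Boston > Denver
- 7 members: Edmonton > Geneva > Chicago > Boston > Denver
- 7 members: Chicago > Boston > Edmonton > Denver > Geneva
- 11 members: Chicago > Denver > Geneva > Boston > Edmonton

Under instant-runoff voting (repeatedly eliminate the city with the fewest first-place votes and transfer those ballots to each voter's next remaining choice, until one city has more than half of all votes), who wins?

Geneva

Round 1: Denver 0, Boston 11, Edmonton 7, Chicago 27, Geneva 17. Denver eliminated.
Round 2: Boston 11, Edmonton 7, Chicago 27, Geneva 17. Edmonton eliminated.
Round 3: Boston 11, Chicago 27, Geneva 24. Boston eliminated.
Round 4: Chicago 27, Geneva 35. Geneva has a majority (≥32).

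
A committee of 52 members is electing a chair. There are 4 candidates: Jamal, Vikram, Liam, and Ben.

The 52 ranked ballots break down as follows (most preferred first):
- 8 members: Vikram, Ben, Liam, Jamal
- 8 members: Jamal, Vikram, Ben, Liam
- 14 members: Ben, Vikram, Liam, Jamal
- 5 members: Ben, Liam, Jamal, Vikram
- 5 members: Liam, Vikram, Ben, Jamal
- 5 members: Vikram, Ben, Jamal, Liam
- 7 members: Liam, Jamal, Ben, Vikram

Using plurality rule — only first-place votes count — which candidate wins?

First-place votes: Jamal 8, Vikram 13, Liam 12, Ben 19.

Ben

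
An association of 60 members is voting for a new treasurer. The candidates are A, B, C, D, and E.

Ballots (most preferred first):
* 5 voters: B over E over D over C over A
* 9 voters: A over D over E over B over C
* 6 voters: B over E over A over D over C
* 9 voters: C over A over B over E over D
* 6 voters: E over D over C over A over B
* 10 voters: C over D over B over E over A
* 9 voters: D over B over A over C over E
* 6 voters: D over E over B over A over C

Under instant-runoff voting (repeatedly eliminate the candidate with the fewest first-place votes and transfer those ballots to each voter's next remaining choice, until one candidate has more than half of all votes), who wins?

Round 1: A 9, B 11, C 19, D 15, E 6. E eliminated.
Round 2: A 9, B 11, C 19, D 21. A eliminated.
Round 3: B 11, C 19, D 30. B eliminated.
Round 4: C 19, D 41. D has a majority (≥31).

D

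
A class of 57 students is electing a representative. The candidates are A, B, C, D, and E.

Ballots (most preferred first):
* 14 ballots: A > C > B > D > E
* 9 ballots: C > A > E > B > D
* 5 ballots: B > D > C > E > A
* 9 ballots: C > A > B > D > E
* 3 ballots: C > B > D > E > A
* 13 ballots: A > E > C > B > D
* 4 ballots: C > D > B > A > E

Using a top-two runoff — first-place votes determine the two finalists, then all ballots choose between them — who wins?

Round 1 first-place votes: A 27, B 5, C 25, D 0, E 0. A and C advance.
Runoff: A is ranked above C on 27 ballots, C above A on 30.

C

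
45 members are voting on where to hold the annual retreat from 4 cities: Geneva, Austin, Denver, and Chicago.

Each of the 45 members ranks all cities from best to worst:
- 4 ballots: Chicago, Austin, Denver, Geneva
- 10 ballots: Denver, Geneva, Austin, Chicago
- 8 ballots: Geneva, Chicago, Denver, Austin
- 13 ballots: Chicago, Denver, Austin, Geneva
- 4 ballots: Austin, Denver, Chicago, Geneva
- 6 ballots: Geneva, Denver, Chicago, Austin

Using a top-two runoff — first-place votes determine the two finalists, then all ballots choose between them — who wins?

Geneva

Round 1 first-place votes: Geneva 14, Austin 4, Denver 10, Chicago 17. Chicago and Geneva advance.
Runoff: Chicago is ranked above Geneva on 21 ballots, Geneva above Chicago on 24.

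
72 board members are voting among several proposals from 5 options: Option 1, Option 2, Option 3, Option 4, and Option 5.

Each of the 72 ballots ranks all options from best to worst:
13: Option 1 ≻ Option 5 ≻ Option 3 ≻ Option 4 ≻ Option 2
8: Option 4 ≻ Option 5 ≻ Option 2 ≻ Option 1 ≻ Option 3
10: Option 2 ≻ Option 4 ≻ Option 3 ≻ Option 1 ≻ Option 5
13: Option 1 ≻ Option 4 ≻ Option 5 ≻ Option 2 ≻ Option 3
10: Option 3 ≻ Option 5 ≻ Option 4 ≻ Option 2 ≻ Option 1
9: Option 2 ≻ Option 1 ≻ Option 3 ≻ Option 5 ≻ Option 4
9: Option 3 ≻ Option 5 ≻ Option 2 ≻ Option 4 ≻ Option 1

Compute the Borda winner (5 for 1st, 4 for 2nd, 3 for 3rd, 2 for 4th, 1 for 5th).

Option 5

Option 1: 13×5 + 8×2 + 10×2 + 13×5 + 10×1 + 9×4 + 9×1 = 221
Option 2: 13×1 + 8×3 + 10×5 + 13×2 + 10×2 + 9×5 + 9×3 = 205
Option 3: 13×3 + 8×1 + 10×3 + 13×1 + 10×5 + 9×3 + 9×5 = 212
Option 4: 13×2 + 8×5 + 10×4 + 13×4 + 10×3 + 9×1 + 9×2 = 215
Option 5: 13×4 + 8×4 + 10×1 + 13×3 + 10×4 + 9×2 + 9×4 = 227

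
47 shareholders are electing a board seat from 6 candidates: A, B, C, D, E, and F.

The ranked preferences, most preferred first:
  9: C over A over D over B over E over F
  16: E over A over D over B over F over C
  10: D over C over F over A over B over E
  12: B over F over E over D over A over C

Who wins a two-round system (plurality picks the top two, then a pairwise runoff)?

Round 1 first-place votes: A 0, B 12, C 9, D 10, E 16, F 0. E and B advance.
Runoff: E is ranked above B on 16 ballots, B above E on 31.

B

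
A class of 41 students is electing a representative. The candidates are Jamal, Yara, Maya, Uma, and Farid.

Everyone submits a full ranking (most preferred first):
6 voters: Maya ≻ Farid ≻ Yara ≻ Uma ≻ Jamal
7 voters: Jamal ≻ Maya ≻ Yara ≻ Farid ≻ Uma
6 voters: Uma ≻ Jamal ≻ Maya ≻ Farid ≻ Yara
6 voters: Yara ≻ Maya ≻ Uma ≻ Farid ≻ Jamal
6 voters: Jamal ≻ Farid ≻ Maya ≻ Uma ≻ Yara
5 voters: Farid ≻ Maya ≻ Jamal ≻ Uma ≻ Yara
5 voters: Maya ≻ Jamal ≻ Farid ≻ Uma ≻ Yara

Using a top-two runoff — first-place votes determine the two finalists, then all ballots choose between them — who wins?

Round 1 first-place votes: Jamal 13, Yara 6, Maya 11, Uma 6, Farid 5. Jamal and Maya advance.
Runoff: Jamal is ranked above Maya on 19 ballots, Maya above Jamal on 22.

Maya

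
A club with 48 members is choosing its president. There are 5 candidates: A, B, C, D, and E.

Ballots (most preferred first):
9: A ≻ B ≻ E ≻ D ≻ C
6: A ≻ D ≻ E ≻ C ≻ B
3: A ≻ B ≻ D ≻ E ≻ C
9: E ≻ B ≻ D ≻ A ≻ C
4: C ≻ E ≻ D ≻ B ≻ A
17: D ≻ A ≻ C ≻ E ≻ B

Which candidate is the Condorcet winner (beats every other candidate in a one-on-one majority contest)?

D

D vs A: 30–18
D vs B: 27–21
D vs C: 44–4
D vs E: 26–22
D beats every other candidate.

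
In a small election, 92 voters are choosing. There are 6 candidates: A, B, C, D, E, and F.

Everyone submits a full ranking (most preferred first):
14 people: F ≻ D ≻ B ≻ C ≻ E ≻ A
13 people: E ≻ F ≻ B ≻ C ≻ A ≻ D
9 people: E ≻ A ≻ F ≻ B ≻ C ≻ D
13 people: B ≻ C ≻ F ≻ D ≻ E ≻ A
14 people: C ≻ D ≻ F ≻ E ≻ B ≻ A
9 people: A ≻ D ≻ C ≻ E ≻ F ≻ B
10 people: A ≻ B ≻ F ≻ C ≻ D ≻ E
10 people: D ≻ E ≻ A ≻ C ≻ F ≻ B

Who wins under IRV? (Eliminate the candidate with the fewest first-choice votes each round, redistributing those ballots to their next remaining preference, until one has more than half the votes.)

Round 1: A 19, B 13, C 14, D 10, E 22, F 14. D eliminated.
Round 2: A 19, B 13, C 14, E 32, F 14. B eliminated.
Round 3: A 19, C 27, E 32, F 14. F eliminated.
Round 4: A 19, C 41, E 32. A eliminated.
Round 5: C 60, E 32. C has a majority (≥47).

C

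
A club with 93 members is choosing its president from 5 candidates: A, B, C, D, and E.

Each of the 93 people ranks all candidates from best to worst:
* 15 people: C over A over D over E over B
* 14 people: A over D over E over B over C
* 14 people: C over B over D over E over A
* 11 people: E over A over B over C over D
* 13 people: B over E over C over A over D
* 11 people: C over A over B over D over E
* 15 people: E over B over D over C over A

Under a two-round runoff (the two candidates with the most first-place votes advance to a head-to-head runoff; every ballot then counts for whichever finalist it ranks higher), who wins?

Round 1 first-place votes: A 14, B 13, C 40, D 0, E 26. C and E advance.
Runoff: C is ranked above E on 40 ballots, E above C on 53.

E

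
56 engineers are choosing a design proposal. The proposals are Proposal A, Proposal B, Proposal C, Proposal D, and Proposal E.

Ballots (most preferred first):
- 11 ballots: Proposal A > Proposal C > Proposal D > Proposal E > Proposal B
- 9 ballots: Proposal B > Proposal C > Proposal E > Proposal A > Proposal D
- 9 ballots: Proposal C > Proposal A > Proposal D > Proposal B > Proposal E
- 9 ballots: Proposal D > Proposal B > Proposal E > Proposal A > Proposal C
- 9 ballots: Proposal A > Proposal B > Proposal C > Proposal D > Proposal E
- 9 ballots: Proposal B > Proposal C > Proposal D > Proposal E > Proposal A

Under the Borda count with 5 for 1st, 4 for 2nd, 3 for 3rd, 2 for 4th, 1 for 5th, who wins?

Proposal C

Proposal A: 11×5 + 9×2 + 9×4 + 9×2 + 9×5 + 9×1 = 181
Proposal B: 11×1 + 9×5 + 9×2 + 9×4 + 9×4 + 9×5 = 191
Proposal C: 11×4 + 9×4 + 9×5 + 9×1 + 9×3 + 9×4 = 197
Proposal D: 11×3 + 9×1 + 9×3 + 9×5 + 9×2 + 9×3 = 159
Proposal E: 11×2 + 9×3 + 9×1 + 9×3 + 9×1 + 9×2 = 112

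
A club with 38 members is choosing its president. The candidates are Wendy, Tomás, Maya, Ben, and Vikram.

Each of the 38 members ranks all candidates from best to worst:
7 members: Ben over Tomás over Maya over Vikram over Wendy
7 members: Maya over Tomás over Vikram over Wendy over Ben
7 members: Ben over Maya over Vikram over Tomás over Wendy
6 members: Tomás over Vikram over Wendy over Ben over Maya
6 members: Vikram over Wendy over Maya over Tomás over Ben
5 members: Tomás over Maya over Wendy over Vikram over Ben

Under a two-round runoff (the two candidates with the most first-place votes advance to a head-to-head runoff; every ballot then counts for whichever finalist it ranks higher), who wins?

Round 1 first-place votes: Wendy 0, Tomás 11, Maya 7, Ben 14, Vikram 6. Ben and Tomás advance.
Runoff: Ben is ranked above Tomás on 14 ballots, Tomás above Ben on 24.

Tomás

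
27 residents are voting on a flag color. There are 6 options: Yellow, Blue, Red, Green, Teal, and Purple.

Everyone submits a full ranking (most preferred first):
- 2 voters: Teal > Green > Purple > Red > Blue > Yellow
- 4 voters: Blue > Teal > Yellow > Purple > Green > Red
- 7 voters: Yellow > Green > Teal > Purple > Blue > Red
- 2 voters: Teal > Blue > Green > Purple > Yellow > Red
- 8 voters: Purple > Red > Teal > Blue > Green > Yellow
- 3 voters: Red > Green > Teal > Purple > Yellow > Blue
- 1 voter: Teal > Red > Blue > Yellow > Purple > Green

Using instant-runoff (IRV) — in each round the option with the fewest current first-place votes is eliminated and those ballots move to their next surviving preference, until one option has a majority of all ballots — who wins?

Round 1: Yellow 7, Blue 4, Red 3, Green 0, Teal 5, Purple 8. Green eliminated.
Round 2: Yellow 7, Blue 4, Red 3, Teal 5, Purple 8. Red eliminated.
Round 3: Yellow 7, Blue 4, Teal 8, Purple 8. Blue eliminated.
Round 4: Yellow 7, Teal 12, Purple 8. Yellow eliminated.
Round 5: Teal 19, Purple 8. Teal has a majority (≥14).

Teal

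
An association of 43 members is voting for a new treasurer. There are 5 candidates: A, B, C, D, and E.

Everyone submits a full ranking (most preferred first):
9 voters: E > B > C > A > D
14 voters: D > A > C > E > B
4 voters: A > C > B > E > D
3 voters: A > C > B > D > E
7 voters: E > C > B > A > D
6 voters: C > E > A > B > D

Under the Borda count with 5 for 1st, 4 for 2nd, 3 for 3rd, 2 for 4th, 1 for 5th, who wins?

A: 9×2 + 14×4 + 4×5 + 3×5 + 7×2 + 6×3 = 141
B: 9×4 + 14×1 + 4×3 + 3×3 + 7×3 + 6×2 = 104
C: 9×3 + 14×3 + 4×4 + 3×4 + 7×4 + 6×5 = 155
D: 9×1 + 14×5 + 4×1 + 3×2 + 7×1 + 6×1 = 102
E: 9×5 + 14×2 + 4×2 + 3×1 + 7×5 + 6×4 = 143

C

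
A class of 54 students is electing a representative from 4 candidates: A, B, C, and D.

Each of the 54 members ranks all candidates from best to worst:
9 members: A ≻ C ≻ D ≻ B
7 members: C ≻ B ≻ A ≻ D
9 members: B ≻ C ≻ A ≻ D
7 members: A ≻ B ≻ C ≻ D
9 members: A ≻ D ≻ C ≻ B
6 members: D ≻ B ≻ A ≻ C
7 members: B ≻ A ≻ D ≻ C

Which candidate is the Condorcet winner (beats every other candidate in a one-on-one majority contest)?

B

B vs A: 29–25
B vs C: 29–25
B vs D: 30–24
B beats every other candidate.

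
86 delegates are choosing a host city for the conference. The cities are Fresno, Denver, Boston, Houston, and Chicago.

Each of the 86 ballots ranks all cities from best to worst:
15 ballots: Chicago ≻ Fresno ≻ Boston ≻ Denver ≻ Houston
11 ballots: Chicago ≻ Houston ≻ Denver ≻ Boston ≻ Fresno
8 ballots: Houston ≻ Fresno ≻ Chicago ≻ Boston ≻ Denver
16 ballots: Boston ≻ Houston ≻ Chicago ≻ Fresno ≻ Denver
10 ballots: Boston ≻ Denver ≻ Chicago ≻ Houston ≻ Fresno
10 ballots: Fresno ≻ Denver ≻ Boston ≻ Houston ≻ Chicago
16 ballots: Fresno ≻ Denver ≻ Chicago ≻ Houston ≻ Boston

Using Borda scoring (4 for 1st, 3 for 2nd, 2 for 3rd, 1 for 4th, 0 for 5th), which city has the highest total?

Chicago

Fresno: 15×3 + 11×0 + 8×3 + 16×1 + 10×0 + 10×4 + 16×4 = 189
Denver: 15×1 + 11×2 + 8×0 + 16×0 + 10×3 + 10×3 + 16×3 = 145
Boston: 15×2 + 11×1 + 8×1 + 16×4 + 10×4 + 10×2 + 16×0 = 173
Houston: 15×0 + 11×3 + 8×4 + 16×3 + 10×1 + 10×1 + 16×1 = 149
Chicago: 15×4 + 11×4 + 8×2 + 16×2 + 10×2 + 10×0 + 16×2 = 204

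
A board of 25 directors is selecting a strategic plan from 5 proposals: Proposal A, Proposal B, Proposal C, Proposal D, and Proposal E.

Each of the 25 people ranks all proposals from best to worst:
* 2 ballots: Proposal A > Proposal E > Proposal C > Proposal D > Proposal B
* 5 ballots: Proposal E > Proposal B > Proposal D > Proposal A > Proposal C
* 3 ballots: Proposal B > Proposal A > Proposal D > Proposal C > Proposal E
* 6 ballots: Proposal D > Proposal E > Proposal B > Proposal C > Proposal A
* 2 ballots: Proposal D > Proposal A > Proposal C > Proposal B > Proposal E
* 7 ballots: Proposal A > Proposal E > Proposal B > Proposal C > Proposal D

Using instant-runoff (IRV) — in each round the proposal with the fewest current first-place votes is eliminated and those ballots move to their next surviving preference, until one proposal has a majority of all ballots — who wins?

Proposal D

Round 1: Proposal A 9, Proposal B 3, Proposal C 0, Proposal D 8, Proposal E 5. Proposal C eliminated.
Round 2: Proposal A 9, Proposal B 3, Proposal D 8, Proposal E 5. Proposal B eliminated.
Round 3: Proposal A 12, Proposal D 8, Proposal E 5. Proposal E eliminated.
Round 4: Proposal A 12, Proposal D 13. Proposal D has a majority (≥13).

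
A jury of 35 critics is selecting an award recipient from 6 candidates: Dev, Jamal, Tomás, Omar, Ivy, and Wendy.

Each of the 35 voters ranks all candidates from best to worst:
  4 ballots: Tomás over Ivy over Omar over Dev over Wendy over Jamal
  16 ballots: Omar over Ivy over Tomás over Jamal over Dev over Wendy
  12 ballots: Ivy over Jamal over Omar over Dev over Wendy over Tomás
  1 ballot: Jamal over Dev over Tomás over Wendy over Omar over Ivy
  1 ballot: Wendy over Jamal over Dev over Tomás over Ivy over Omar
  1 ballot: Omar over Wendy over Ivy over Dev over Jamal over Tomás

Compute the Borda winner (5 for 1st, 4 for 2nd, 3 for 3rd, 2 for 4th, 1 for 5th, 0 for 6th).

Ivy

Dev: 4×2 + 16×1 + 12×2 + 1×4 + 1×3 + 1×2 = 57
Jamal: 4×0 + 16×2 + 12×4 + 1×5 + 1×4 + 1×1 = 90
Tomás: 4×5 + 16×3 + 12×0 + 1×3 + 1×2 + 1×0 = 73
Omar: 4×3 + 16×5 + 12×3 + 1×1 + 1×0 + 1×5 = 134
Ivy: 4×4 + 16×4 + 12×5 + 1×0 + 1×1 + 1×3 = 144
Wendy: 4×1 + 16×0 + 12×1 + 1×2 + 1×5 + 1×4 = 27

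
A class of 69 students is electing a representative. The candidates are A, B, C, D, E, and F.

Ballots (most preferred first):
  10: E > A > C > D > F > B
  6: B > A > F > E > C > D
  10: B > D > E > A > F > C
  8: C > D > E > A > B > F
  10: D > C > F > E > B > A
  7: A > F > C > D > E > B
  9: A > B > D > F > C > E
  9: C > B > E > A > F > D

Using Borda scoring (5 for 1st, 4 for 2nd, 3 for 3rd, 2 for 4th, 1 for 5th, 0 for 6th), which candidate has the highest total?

A

A: 10×4 + 6×4 + 10×2 + 8×2 + 10×0 + 7×5 + 9×5 + 9×2 = 198
B: 10×0 + 6×5 + 10×5 + 8×1 + 10×1 + 7×0 + 9×4 + 9×4 = 170
C: 10×3 + 6×1 + 10×0 + 8×5 + 10×4 + 7×3 + 9×1 + 9×5 = 191
D: 10×2 + 6×0 + 10×4 + 8×4 + 10×5 + 7×2 + 9×3 + 9×0 = 183
E: 10×5 + 6×2 + 10×3 + 8×3 + 10×2 + 7×1 + 9×0 + 9×3 = 170
F: 10×1 + 6×3 + 10×1 + 8×0 + 10×3 + 7×4 + 9×2 + 9×1 = 123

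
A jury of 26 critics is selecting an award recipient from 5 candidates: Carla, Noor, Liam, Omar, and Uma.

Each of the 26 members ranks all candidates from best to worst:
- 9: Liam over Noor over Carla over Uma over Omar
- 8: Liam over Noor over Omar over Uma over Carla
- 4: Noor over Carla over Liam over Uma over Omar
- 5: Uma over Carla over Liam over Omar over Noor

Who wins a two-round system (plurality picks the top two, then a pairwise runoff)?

Round 1 first-place votes: Carla 0, Noor 4, Liam 17, Omar 0, Uma 5. Liam and Uma advance.
Runoff: Liam is ranked above Uma on 21 ballots, Uma above Liam on 5.

Liam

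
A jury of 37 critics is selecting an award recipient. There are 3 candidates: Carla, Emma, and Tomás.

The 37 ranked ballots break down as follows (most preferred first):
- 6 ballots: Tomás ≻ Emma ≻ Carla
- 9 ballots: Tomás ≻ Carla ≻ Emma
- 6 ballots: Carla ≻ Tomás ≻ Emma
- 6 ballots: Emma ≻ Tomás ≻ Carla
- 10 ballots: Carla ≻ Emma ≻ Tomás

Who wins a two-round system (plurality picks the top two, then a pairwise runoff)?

Round 1 first-place votes: Carla 16, Emma 6, Tomás 15. Carla and Tomás advance.
Runoff: Carla is ranked above Tomás on 16 ballots, Tomás above Carla on 21.

Tomás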